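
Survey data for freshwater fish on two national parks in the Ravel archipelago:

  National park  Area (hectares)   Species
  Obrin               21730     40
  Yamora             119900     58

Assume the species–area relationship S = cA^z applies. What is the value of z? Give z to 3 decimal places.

0.218

Taking logs: ln S = ln c + z ln A, so z = (ln S₂ − ln S₁)/(ln A₂ − ln A₁).
z = ln(58/40) / ln(119900/21730) = ln(1.45) / ln(5.518) = 0.3716 / 1.7080 = 0.2175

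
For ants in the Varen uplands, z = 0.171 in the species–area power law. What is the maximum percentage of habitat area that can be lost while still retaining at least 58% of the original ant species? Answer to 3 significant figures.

95.9%

Need (A_new/A_old)^0.171 = 0.58, so A_new/A_old = 0.58^(1/0.171) = 0.58^5.848
ln(A_new/A_old) = ln 0.58 / 0.171 = -0.5447 / 0.171 = -3.1855
A_new/A_old = e^-3.1855 ≈ 0.04136
Fraction that can be lost = 1 − 0.04136 = 0.9586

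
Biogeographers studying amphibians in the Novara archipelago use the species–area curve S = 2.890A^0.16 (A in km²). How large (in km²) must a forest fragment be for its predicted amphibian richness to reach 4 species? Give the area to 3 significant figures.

4 = 2.89 × A^0.16  ⇒  A^0.16 = 4/2.89 = 1.384
ln A = ln(1.384) / 0.16 = 0.3250 / 0.16 = 2.0315
A = e^2.0315 ≈ 7.625 km²

7.63 km²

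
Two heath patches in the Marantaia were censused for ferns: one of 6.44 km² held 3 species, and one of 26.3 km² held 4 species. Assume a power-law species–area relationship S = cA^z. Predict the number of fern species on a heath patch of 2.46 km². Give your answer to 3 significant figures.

2.46

z = ln(4/3) / ln(26.3/6.44) = 0.2877 / 1.4070 = 0.2045
c = 3 / 6.44^0.2045 = 3 / 1.463 = 2.05
S₃ = 2.05 × 2.46^0.2045 = 2.05 × 1.202 ≈ 2.464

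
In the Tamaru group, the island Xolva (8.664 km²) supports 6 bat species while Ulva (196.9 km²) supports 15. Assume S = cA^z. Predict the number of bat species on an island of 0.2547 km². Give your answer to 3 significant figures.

2.13

z = ln(15/6) / ln(196.9/8.664) = 0.9163 / 3.1235 = 0.2934
c = 6 / 8.664^0.2934 = 6 / 1.884 = 3.185
S₃ = 3.185 × 0.2547^0.2934 = 3.185 × 0.6695 ≈ 2.132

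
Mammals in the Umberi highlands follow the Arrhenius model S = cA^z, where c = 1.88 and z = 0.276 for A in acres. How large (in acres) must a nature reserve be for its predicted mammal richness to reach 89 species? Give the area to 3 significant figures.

1170000 acres

89 = 1.88 × A^0.276  ⇒  A^0.276 = 89/1.88 = 47.34
ln A = ln(47.34) / 0.276 = 3.8574 / 0.276 = 13.9760
A = e^13.9760 ≈ 1174037 acres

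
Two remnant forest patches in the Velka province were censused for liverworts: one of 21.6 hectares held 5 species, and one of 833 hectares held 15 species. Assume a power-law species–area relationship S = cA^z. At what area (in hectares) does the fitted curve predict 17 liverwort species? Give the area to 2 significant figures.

z = ln(15/5) / ln(833/21.6) = 1.0986 / 3.6523 = 0.3008
c = 5 / 21.6^0.3008 = 5 / 2.52 = 1.984
A = (17/1.984)^(1/0.3008) ⇒ ln A = ln(8.568)/0.3008 = 7.1411
A = e^7.1411 ≈ 1263 hectares

1300 hectares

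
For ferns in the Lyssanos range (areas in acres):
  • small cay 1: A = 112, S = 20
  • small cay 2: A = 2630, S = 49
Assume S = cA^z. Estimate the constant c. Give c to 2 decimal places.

z = ln(S₂/S₁) / ln(A₂/A₁) = ln(49/20) / ln(2630/112) = 0.8961 / 3.1562 = 0.2839
c = S₁ / A₁^z = 20 / 112^0.2839 = 20 / 3.818 = 5.239

5.24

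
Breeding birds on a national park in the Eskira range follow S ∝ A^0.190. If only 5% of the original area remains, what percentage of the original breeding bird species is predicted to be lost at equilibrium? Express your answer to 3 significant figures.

S_new/S_old = (A_new/A_old)^z = 0.05^0.19
= exp(0.19 × ln 0.05) = exp(0.19 × -2.9957) = exp(-0.5692) ≈ 0.566
Fraction lost = 1 − 0.566 = 0.434

43.4%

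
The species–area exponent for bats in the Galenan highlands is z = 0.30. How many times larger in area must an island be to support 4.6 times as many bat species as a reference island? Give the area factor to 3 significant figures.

(A₂/A₁)^0.3 = 4.6, so A₂/A₁ = 4.6^(1/0.3) = 4.6^3.333
ln(A₂/A₁) = ln 4.6 / 0.3 = 1.5261 / 0.3 = 5.0869
A₂/A₁ = e^5.0869 ≈ 161.9

162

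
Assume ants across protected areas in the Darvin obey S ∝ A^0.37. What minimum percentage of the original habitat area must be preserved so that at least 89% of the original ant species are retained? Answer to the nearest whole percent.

Need (A_new/A_old)^0.37 = 0.89, so A_new/A_old = 0.89^(1/0.37) = 0.89^2.703
ln(A_new/A_old) = ln 0.89 / 0.37 = -0.1165 / 0.37 = -0.3150
A_new/A_old = e^-0.3150 ≈ 0.7298

73%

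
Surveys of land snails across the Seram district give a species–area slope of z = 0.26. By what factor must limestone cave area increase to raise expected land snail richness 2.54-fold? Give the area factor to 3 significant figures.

(A₂/A₁)^0.26 = 2.54, so A₂/A₁ = 2.54^(1/0.26) = 2.54^3.846
ln(A₂/A₁) = ln 2.54 / 0.26 = 0.9322 / 0.26 = 3.5852
A₂/A₁ = e^3.5852 ≈ 36.06

36.1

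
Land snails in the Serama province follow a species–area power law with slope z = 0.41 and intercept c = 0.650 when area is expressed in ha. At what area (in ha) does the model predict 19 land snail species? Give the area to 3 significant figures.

3760 ha

19 = 0.65 × A^0.41  ⇒  A^0.41 = 19/0.65 = 29.23
ln A = ln(29.23) / 0.41 = 3.3752 / 0.41 = 8.2322
A = e^8.2322 ≈ 3760 ha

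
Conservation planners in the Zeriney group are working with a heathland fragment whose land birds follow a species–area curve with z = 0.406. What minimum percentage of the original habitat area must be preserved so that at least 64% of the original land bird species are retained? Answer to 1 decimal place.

33.3%

Need (A_new/A_old)^0.406 = 0.64, so A_new/A_old = 0.64^(1/0.406) = 0.64^2.463
ln(A_new/A_old) = ln 0.64 / 0.406 = -0.4463 / 0.406 = -1.0992
A_new/A_old = e^-1.0992 ≈ 0.3331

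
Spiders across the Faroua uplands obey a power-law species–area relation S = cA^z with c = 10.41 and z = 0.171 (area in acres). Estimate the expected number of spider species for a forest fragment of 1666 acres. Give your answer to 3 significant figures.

37.0

S = 10.41 × 1666^0.171
ln S = ln 10.41 + 0.171 × ln 1666 = 2.3428 + 0.171 × 7.4182 = 3.6113
S = e^3.6113 ≈ 37.01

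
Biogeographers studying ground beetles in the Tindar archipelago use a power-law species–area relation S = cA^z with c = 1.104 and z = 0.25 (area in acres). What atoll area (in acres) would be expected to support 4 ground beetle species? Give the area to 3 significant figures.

172 acres

4 = 1.104 × A^0.25  ⇒  A^0.25 = 4/1.104 = 3.623
ln A = ln(3.623) / 0.25 = 1.2874 / 0.25 = 5.1494
A = e^5.1494 ≈ 172.3 acres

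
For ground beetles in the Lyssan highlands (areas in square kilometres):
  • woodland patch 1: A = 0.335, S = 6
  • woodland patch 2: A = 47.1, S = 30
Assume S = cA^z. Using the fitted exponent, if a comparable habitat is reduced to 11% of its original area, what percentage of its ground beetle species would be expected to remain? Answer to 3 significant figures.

48.8%

z = ln(30/6) / ln(47.1/0.335) = 1.6094 / 4.9459 = 0.3254
S_new/S_old = (A_new/A_old)^z = 0.11^0.3254 = exp(0.3254 × -2.2073) = 0.4876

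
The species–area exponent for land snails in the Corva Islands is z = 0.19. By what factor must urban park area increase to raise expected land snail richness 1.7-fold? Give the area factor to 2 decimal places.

(A₂/A₁)^0.19 = 1.7, so A₂/A₁ = 1.7^(1/0.19) = 1.7^5.263
ln(A₂/A₁) = ln 1.7 / 0.19 = 0.5306 / 0.19 = 2.7928
A₂/A₁ = e^2.7928 ≈ 16.33

16.33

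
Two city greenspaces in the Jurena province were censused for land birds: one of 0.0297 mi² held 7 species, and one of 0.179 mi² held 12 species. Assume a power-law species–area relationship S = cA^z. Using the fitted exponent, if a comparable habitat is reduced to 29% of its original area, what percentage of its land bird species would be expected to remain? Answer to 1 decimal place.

69.0%

z = ln(12/7) / ln(0.179/0.0297) = 0.5390 / 1.7962 = 0.3001
S_new/S_old = (A_new/A_old)^z = 0.29^0.3001 = exp(0.3001 × -1.2379) = 0.6897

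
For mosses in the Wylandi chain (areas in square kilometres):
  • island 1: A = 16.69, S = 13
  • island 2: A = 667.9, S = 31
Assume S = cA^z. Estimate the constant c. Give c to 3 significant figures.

6.70

z = ln(S₂/S₁) / ln(A₂/A₁) = ln(31/13) / ln(667.9/16.69) = 0.8690 / 3.6893 = 0.2356
c = S₁ / A₁^z = 13 / 16.69^0.2356 = 13 / 1.941 = 6.699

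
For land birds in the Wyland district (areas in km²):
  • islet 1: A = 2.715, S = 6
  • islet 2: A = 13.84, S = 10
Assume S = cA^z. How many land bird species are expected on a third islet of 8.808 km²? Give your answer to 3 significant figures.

8.68

z = ln(10/6) / ln(13.84/2.715) = 0.5108 / 1.6288 = 0.3136
c = 6 / 2.715^0.3136 = 6 / 1.368 = 4.386
S₃ = 4.386 × 8.808^0.3136 = 4.386 × 1.979 ≈ 8.679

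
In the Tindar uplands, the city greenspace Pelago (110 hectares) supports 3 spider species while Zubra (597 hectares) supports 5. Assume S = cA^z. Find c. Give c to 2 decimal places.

0.73

z = ln(S₂/S₁) / ln(A₂/A₁) = ln(5/3) / ln(597/110) = 0.5108 / 1.6914 = 0.3020
c = S₁ / A₁^z = 3 / 110^0.3020 = 3 / 4.135 = 0.7254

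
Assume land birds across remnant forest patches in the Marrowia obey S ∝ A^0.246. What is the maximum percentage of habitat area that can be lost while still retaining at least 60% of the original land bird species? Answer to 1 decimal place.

87.5%

Need (A_new/A_old)^0.246 = 0.6, so A_new/A_old = 0.6^(1/0.246) = 0.6^4.065
ln(A_new/A_old) = ln 0.6 / 0.246 = -0.5108 / 0.246 = -2.0765
A_new/A_old = e^-2.0765 ≈ 0.1254
Fraction that can be lost = 1 − 0.1254 = 0.8746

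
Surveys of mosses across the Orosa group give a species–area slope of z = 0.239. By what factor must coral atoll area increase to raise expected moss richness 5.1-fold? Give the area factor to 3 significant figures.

(A₂/A₁)^0.239 = 5.1, so A₂/A₁ = 5.1^(1/0.239) = 5.1^4.184
ln(A₂/A₁) = ln 5.1 / 0.239 = 1.6292 / 0.239 = 6.8169
A₂/A₁ = e^6.8169 ≈ 913.2

913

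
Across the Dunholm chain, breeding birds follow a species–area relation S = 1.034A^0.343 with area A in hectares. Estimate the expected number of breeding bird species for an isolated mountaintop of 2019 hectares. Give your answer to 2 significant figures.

S = 1.034 × 2019^0.343 = 1.034 × 13.6 ≈ 14.07

14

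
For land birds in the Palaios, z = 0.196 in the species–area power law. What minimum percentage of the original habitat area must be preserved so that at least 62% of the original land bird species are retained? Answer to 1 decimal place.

8.7%

Need (A_new/A_old)^0.196 = 0.62, so A_new/A_old = 0.62^(1/0.196) = 0.62^5.102
ln(A_new/A_old) = ln 0.62 / 0.196 = -0.4780 / 0.196 = -2.4390
A_new/A_old = e^-2.4390 ≈ 0.08725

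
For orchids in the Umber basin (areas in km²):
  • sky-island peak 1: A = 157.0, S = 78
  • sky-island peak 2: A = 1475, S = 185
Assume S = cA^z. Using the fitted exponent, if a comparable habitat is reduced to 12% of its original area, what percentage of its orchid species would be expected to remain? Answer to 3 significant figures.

44.2%

z = ln(185/78) / ln(1475/157) = 0.8636 / 2.2402 = 0.3855
S_new/S_old = (A_new/A_old)^z = 0.12^0.3855 = exp(0.3855 × -2.1203) = 0.4416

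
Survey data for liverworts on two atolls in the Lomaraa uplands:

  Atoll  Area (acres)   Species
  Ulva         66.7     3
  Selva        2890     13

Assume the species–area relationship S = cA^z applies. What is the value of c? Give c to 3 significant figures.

0.585

z = ln(S₂/S₁) / ln(A₂/A₁) = ln(13/3) / ln(2890/66.7) = 1.4663 / 3.7688 = 0.3891
c = S₁ / A₁^z = 3 / 66.7^0.3891 = 3 / 5.125 = 0.5853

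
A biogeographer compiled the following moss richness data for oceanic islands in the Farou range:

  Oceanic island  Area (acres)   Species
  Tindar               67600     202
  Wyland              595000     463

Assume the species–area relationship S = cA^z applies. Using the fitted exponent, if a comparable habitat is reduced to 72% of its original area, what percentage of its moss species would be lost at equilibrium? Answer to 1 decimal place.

11.8%

z = ln(463/202) / ln(595000/67600) = 0.8295 / 2.1750 = 0.3814
S_new/S_old = (A_new/A_old)^z = 0.72^0.3814 = exp(0.3814 × -0.3285) = 0.8822
Fraction lost = 1 − 0.8822 = 0.1178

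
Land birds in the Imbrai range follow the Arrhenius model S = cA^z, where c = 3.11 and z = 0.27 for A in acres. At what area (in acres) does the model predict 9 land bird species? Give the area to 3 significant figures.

51.2 acres

9 = 3.11 × A^0.27  ⇒  A^0.27 = 9/3.11 = 2.894
ln A = ln(2.894) / 0.27 = 1.0626 / 0.27 = 3.9356
A = e^3.9356 ≈ 51.19 acres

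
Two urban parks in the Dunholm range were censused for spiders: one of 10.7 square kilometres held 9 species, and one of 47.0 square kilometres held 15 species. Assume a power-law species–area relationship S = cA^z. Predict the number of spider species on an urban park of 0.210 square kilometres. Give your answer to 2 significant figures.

2.3

z = ln(15/9) / ln(47/10.7) = 0.5108 / 1.4799 = 0.3452
c = 9 / 10.7^0.3452 = 9 / 2.266 = 3.971
S₃ = 3.971 × 0.21^0.3452 = 3.971 × 0.5835 ≈ 2.317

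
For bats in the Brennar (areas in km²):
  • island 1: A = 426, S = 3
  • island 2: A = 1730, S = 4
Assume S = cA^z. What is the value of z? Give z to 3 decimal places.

0.205

Taking logs: ln S = ln c + z ln A, so z = (ln S₂ − ln S₁)/(ln A₂ − ln A₁).
z = ln(4/3) / ln(1730/426) = ln(1.333) / ln(4.061) = 0.2877 / 1.4014 = 0.2053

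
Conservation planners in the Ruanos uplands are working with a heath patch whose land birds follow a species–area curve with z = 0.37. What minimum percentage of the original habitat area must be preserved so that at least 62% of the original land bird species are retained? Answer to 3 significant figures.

27.5%

Need (A_new/A_old)^0.37 = 0.62, so A_new/A_old = 0.62^(1/0.37) = 0.62^2.703
ln(A_new/A_old) = ln 0.62 / 0.37 = -0.4780 / 0.37 = -1.2920
A_new/A_old = e^-1.2920 ≈ 0.2747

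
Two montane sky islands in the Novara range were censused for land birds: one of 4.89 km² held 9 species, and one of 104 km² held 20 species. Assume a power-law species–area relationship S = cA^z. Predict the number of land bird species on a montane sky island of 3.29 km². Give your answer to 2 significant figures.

z = ln(20/9) / ln(104/4.89) = 0.7985 / 3.0572 = 0.2612
c = 9 / 4.89^0.2612 = 9 / 1.514 = 5.946
S₃ = 5.946 × 3.29^0.2612 = 5.946 × 1.365 ≈ 8.115

8.1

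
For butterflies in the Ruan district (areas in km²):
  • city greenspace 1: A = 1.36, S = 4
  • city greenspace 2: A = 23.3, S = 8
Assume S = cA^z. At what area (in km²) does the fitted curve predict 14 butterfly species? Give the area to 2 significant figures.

z = ln(8/4) / ln(23.3/1.36) = 0.6931 / 2.8410 = 0.2440
c = 4 / 1.36^0.2440 = 4 / 1.078 = 3.711
A = (14/3.711)^(1/0.2440) ⇒ ln A = ln(3.773)/0.2440 = 5.4421
A = e^5.4421 ≈ 230.9 km²

230 km²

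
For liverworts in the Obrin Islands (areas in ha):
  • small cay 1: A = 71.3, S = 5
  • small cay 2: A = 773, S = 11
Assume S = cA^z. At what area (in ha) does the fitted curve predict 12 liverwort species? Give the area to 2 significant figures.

z = ln(11/5) / ln(773/71.3) = 0.7885 / 2.3834 = 0.3308
c = 5 / 71.3^0.3308 = 5 / 4.102 = 1.219
A = (12/1.219)^(1/0.3308) ⇒ ln A = ln(9.846)/0.3308 = 6.9133
A = e^6.9133 ≈ 1006 ha

1000 ha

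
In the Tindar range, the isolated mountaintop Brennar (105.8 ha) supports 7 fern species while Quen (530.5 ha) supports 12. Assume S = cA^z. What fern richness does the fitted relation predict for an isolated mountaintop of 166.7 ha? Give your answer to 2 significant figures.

8.1

z = ln(12/7) / ln(530.5/105.8) = 0.5390 / 1.6123 = 0.3343
c = 7 / 105.8^0.3343 = 7 / 4.751 = 1.473
S₃ = 1.473 × 166.7^0.3343 = 1.473 × 5.531 ≈ 8.149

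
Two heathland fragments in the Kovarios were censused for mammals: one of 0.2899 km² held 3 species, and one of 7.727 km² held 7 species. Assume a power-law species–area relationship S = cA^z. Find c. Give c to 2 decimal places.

z = ln(S₂/S₁) / ln(A₂/A₁) = ln(7/3) / ln(7.727/0.2899) = 0.8473 / 3.2829 = 0.2581
c = S₁ / A₁^z = 3 / 0.2899^0.2581 = 3 / 0.7265 = 4.13

4.13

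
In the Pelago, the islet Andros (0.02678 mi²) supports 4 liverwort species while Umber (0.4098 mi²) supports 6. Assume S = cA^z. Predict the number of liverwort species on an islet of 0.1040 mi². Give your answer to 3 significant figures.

z = ln(6/4) / ln(0.4098/0.02678) = 0.4055 / 2.7280 = 0.1486
c = 4 / 0.02678^0.1486 = 4 / 0.5839 = 6.851
S₃ = 6.851 × 0.104^0.1486 = 6.851 × 0.7143 ≈ 4.894

4.89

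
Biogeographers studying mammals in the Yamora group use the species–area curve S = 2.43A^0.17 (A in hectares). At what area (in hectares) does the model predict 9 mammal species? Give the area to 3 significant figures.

9 = 2.43 × A^0.17  ⇒  A^0.17 = 9/2.43 = 3.704
ln A = ln(3.704) / 0.17 = 1.3093 / 0.17 = 7.7020
A = e^7.7020 ≈ 2213 hectares

2210 hectares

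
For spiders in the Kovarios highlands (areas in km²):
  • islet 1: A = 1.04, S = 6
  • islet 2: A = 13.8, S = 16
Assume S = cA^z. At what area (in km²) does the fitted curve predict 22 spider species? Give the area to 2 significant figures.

32 km²

z = ln(16/6) / ln(13.8/1.04) = 0.9808 / 2.5854 = 0.3794
c = 6 / 1.04^0.3794 = 6 / 1.015 = 5.911
A = (22/5.911)^(1/0.3794) ⇒ ln A = ln(3.722)/0.3794 = 3.4641
A = e^3.4641 ≈ 31.95 km²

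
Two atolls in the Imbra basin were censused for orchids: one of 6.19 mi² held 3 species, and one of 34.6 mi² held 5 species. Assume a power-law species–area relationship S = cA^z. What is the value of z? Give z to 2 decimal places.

Taking logs: ln S = ln c + z ln A, so z = (ln S₂ − ln S₁)/(ln A₂ − ln A₁).
z = ln(5/3) / ln(34.6/6.19) = ln(1.667) / ln(5.59) = 0.5108 / 1.7209 = 0.2968

0.30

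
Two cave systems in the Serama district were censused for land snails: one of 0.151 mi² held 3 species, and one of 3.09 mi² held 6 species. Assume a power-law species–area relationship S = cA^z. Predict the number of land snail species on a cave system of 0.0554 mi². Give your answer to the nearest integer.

2

z = ln(6/3) / ln(3.09/0.151) = 0.6931 / 3.0186 = 0.2296
c = 3 / 0.151^0.2296 = 3 / 0.6479 = 4.631
S₃ = 4.631 × 0.0554^0.2296 = 4.631 × 0.5146 ≈ 2.383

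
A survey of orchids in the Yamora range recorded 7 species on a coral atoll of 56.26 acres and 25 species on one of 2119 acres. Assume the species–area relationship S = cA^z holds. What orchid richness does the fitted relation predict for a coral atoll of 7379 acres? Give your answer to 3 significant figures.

38.7

z = ln(25/7) / ln(2119/56.26) = 1.2730 / 3.6287 = 0.3508
c = 7 / 56.26^0.3508 = 7 / 4.111 = 1.703
S₃ = 1.703 × 7379^0.3508 = 1.703 × 22.75 ≈ 38.73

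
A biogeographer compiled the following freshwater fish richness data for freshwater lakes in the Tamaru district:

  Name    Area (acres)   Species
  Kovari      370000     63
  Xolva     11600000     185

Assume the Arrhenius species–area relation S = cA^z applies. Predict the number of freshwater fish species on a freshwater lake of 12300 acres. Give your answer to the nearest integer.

z = ln(185/63) / ln(11600000/370000) = 1.0772 / 3.4453 = 0.3127
c = 63 / 370000^0.3127 = 63 / 55.08 = 1.144
S₃ = 1.144 × 12300^0.3127 = 1.144 × 19 ≈ 21.73

22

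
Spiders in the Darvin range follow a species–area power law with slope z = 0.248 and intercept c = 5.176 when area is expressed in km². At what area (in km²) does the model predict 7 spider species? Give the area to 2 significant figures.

7 = 5.176 × A^0.248  ⇒  A^0.248 = 7/5.176 = 1.352
ln A = ln(1.352) / 0.248 = 0.3019 / 0.248 = 1.2172
A = e^1.2172 ≈ 3.378 km²

3.4 km²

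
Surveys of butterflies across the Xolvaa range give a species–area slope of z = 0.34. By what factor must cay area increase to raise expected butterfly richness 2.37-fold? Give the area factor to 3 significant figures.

(A₂/A₁)^0.34 = 2.37, so A₂/A₁ = 2.37^(1/0.34) = 2.37^2.941
ln(A₂/A₁) = ln 2.37 / 0.34 = 0.8629 / 0.34 = 2.5379
A₂/A₁ = e^2.5379 ≈ 12.65

12.7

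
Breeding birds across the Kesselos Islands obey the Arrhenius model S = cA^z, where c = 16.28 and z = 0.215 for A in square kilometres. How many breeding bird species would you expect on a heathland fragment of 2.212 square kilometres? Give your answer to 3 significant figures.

19.3

S = 16.28 × 2.212^0.215 = 16.28 × 1.186 ≈ 19.31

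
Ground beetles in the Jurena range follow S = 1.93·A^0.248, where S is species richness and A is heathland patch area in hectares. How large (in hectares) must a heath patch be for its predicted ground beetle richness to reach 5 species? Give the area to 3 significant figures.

46.5 hectares

5 = 1.93 × A^0.248  ⇒  A^0.248 = 5/1.93 = 2.591
ln A = ln(2.591) / 0.248 = 0.9519 / 0.248 = 3.8384
A = e^3.8384 ≈ 46.45 hectares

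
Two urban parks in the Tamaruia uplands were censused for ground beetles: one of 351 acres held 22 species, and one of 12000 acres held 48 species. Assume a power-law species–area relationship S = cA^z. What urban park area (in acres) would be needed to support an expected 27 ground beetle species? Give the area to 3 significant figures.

z = ln(48/22) / ln(12000/351) = 0.7802 / 3.5319 = 0.2209
c = 22 / 351^0.2209 = 22 / 3.65 = 6.028
A = (27/6.028)^(1/0.2209) ⇒ ln A = ln(4.479)/0.2209 = 6.7879
A = e^6.7879 ≈ 887.1 acres

887 acres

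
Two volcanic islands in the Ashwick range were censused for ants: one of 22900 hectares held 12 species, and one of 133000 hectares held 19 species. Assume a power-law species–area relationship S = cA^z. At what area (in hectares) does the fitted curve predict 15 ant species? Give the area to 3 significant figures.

53800 hectares

z = ln(19/12) / ln(133000/22900) = 0.4595 / 1.7592 = 0.2612
c = 12 / 22900^0.2612 = 12 / 13.77 = 0.8716
A = (15/0.8716)^(1/0.2612) ⇒ ln A = ln(17.21)/0.2612 = 10.8931
A = e^10.8931 ≈ 53806 hectares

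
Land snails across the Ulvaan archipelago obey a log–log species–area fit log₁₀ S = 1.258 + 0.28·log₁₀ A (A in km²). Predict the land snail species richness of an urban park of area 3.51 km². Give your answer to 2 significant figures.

26

S = 18.11 × 3.51^0.28
ln S = ln 18.11 + 0.28 × ln 3.51 = 2.8967 + 0.28 × 1.2556 = 3.2482
S = e^3.2482 ≈ 25.74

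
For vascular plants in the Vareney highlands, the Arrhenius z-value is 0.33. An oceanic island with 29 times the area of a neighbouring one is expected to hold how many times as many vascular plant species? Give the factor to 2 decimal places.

S₂/S₁ = (A₂/A₁)^z = 29^0.33
ln(S₂/S₁) = 0.33 × ln 29 = 0.33 × 3.3673 = 1.1112
S₂/S₁ = e^1.1112 ≈ 3.038

3.04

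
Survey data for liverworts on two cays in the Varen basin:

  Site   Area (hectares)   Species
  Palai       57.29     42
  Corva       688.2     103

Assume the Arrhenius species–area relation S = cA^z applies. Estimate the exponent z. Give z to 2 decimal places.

0.36

Taking logs: ln S = ln c + z ln A, so z = (ln S₂ − ln S₁)/(ln A₂ − ln A₁).
z = ln(103/42) / ln(688.2/57.29) = ln(2.452) / ln(12.01) = 0.8971 / 2.4860 = 0.3609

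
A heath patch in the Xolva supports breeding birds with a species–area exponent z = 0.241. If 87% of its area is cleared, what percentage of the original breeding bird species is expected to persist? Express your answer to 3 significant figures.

61.2%

S_new/S_old = (A_new/A_old)^z = 0.13^0.241
= exp(0.241 × ln 0.13) = exp(0.241 × -2.0402) = exp(-0.4917) ≈ 0.6116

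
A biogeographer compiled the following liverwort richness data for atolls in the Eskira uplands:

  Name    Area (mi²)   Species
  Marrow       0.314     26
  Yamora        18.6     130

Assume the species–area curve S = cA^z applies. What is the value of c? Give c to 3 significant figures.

z = ln(S₂/S₁) / ln(A₂/A₁) = ln(130/26) / ln(18.6/0.314) = 1.6094 / 4.0815 = 0.3943
c = S₁ / A₁^z = 26 / 0.314^0.3943 = 26 / 0.6333 = 41.05

41.1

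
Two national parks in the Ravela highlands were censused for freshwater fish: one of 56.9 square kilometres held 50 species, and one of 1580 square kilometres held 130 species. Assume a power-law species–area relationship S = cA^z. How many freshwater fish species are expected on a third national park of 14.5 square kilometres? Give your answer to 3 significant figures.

33.8

z = ln(130/50) / ln(1580/56.9) = 0.9555 / 3.3239 = 0.2875
c = 50 / 56.9^0.2875 = 50 / 3.196 = 15.65
S₃ = 15.65 × 14.5^0.2875 = 15.65 × 2.157 ≈ 33.75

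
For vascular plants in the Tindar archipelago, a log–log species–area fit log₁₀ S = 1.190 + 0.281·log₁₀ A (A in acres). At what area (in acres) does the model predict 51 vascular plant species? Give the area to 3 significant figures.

69.5 acres

51 = 15.49 × A^0.281  ⇒  A^0.281 = 51/15.49 = 3.293
ln A = ln(3.293) / 0.281 = 1.1917 / 0.281 = 4.2411
A = e^4.2411 ≈ 69.48 acres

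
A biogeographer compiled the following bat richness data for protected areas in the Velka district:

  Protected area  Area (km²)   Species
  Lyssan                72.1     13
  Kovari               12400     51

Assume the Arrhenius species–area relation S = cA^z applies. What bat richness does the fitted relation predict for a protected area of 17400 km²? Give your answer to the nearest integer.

56

z = ln(51/13) / ln(12400/72.1) = 1.3669 / 5.1474 = 0.2655
c = 13 / 72.1^0.2655 = 13 / 3.114 = 4.174
S₃ = 4.174 × 17400^0.2655 = 4.174 × 13.37 ≈ 55.8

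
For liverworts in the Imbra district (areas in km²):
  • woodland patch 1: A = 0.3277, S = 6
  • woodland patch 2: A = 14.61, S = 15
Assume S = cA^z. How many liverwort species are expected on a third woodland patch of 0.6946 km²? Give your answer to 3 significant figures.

z = ln(15/6) / ln(14.61/0.3277) = 0.9163 / 3.7974 = 0.2413
c = 6 / 0.3277^0.2413 = 6 / 0.764 = 7.854
S₃ = 7.854 × 0.6946^0.2413 = 7.854 × 0.9158 ≈ 7.192

7.19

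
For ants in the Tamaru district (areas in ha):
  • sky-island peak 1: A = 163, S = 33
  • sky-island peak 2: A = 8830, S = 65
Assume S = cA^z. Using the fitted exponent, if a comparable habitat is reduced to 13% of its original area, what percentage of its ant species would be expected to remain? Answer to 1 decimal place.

70.7%

z = ln(65/33) / ln(8830/163) = 0.6779 / 3.9922 = 0.1698
S_new/S_old = (A_new/A_old)^z = 0.13^0.1698 = exp(0.1698 × -2.0402) = 0.7072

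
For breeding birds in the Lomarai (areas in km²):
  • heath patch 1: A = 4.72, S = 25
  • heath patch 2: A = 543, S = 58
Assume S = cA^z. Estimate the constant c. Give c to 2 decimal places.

18.99

z = ln(S₂/S₁) / ln(A₂/A₁) = ln(58/25) / ln(543/4.72) = 0.8416 / 4.7453 = 0.1773
c = S₁ / A₁^z = 25 / 4.72^0.1773 = 25 / 1.317 = 18.99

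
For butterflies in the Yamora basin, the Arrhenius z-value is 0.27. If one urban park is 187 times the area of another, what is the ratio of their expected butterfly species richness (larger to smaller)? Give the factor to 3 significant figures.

4.11

S₂/S₁ = (A₂/A₁)^z = 187^0.27
ln(S₂/S₁) = 0.27 × ln 187 = 0.27 × 5.2311 = 1.4124
S₂/S₁ = e^1.4124 ≈ 4.106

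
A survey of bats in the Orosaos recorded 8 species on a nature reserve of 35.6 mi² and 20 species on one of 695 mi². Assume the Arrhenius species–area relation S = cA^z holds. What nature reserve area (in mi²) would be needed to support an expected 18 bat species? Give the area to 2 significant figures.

z = ln(20/8) / ln(695/35.6) = 0.9163 / 2.9716 = 0.3084
c = 8 / 35.6^0.3084 = 8 / 3.009 = 2.659
A = (18/2.659)^(1/0.3084) ⇒ ln A = ln(6.77)/0.3084 = 6.2022
A = e^6.2022 ≈ 493.8 mi²

490 mi²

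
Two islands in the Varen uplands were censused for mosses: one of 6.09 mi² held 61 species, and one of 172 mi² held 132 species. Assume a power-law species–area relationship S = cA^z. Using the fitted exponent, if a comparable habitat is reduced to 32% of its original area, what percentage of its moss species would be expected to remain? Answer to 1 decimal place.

z = ln(132/61) / ln(172/6.09) = 0.7719 / 3.3408 = 0.2311
S_new/S_old = (A_new/A_old)^z = 0.32^0.2311 = exp(0.2311 × -1.1394) = 0.7685

76.9%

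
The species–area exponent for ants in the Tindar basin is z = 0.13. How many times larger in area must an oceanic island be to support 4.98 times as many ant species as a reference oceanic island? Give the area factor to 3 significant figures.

(A₂/A₁)^0.13 = 4.98, so A₂/A₁ = 4.98^(1/0.13) = 4.98^7.692
ln(A₂/A₁) = ln 4.98 / 0.13 = 1.6054 / 0.13 = 12.3495
A₂/A₁ = e^12.3495 ≈ 230836

231000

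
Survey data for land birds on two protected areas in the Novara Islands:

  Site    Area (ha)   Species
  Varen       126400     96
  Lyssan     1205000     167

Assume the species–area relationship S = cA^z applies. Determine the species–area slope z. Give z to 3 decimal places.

0.246

Taking logs: ln S = ln c + z ln A, so z = (ln S₂ − ln S₁)/(ln A₂ − ln A₁).
z = ln(167/96) / ln(1205000/126400) = ln(1.74) / ln(9.533) = 0.5536 / 2.2548 = 0.2455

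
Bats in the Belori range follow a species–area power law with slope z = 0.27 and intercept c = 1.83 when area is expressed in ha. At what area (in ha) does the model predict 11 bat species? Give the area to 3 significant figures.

767 ha

11 = 1.83 × A^0.27  ⇒  A^0.27 = 11/1.83 = 6.011
ln A = ln(6.011) / 0.27 = 1.7936 / 0.27 = 6.6429
A = e^6.6429 ≈ 767.3 ha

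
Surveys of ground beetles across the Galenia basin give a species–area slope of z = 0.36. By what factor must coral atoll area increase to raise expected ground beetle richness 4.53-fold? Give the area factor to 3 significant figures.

66.5

(A₂/A₁)^0.36 = 4.53, so A₂/A₁ = 4.53^(1/0.36) = 4.53^2.778
ln(A₂/A₁) = ln 4.53 / 0.36 = 1.5107 / 0.36 = 4.1964
A₂/A₁ = e^4.1964 ≈ 66.45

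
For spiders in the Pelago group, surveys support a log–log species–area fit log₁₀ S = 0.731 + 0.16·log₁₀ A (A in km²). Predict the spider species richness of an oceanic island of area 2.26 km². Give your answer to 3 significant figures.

S = 5.383 × 2.26^0.16
ln S = ln 5.383 + 0.16 × ln 2.26 = 1.6832 + 0.16 × 0.8154 = 1.8136
S = e^1.8136 ≈ 6.133

6.13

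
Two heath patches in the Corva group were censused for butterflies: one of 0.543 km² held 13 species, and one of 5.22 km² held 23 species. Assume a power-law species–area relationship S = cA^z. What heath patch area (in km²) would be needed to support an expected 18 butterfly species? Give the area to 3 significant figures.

z = ln(23/13) / ln(5.22/0.543) = 0.5705 / 2.2631 = 0.2521
c = 13 / 0.543^0.2521 = 13 / 0.8573 = 15.16
A = (18/15.16)^(1/0.2521) ⇒ ln A = ln(1.187)/0.2521 = 0.6802
A = e^0.6802 ≈ 1.974 km²

1.97 km²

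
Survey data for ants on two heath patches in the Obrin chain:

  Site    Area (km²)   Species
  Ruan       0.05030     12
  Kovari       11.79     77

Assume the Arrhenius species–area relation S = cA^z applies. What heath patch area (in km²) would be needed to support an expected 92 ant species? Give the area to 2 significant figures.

z = ln(77/12) / ln(11.79/0.0503) = 1.8589 / 5.4570 = 0.3406
c = 12 / 0.0503^0.3406 = 12 / 0.3612 = 33.23
A = (92/33.23)^(1/0.3406) ⇒ ln A = ln(2.769)/0.3406 = 2.9897
A = e^2.9897 ≈ 19.88 km²

20 km²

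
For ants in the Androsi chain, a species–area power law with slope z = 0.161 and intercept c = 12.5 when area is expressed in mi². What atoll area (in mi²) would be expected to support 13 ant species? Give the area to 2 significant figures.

13 = 12.5 × A^0.161  ⇒  A^0.161 = 13/12.5 = 1.04
ln A = ln(1.04) / 0.161 = 0.0392 / 0.161 = 0.2436
A = e^0.2436 ≈ 1.276 mi²

1.3 mi²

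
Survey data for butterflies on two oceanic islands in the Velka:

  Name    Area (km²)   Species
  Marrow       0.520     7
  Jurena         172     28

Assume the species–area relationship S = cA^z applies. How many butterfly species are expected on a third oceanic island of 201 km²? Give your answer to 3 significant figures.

z = ln(28/7) / ln(172/0.52) = 1.3863 / 5.8014 = 0.2390
c = 7 / 0.52^0.2390 = 7 / 0.8553 = 8.184
S₃ = 8.184 × 201^0.2390 = 8.184 × 3.551 ≈ 29.06

29.1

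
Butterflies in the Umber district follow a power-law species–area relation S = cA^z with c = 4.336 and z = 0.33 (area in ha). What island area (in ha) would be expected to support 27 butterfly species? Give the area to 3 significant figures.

27 = 4.336 × A^0.33  ⇒  A^0.33 = 27/4.336 = 6.227
ln A = ln(6.227) / 0.33 = 1.8289 / 0.33 = 5.5421
A = e^5.5421 ≈ 255.2 ha

255 ha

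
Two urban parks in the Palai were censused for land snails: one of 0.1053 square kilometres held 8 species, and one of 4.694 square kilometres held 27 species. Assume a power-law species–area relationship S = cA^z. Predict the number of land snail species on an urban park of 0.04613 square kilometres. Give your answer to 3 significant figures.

z = ln(27/8) / ln(4.694/0.1053) = 1.2164 / 3.7972 = 0.3203
c = 8 / 0.1053^0.3203 = 8 / 0.4862 = 16.45
S₃ = 16.45 × 0.04613^0.3203 = 16.45 × 0.3733 ≈ 6.141

6.14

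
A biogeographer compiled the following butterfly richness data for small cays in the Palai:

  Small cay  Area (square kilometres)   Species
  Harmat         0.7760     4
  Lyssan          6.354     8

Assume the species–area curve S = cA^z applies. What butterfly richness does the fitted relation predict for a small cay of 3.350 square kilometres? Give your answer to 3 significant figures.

6.48

z = ln(8/4) / ln(6.354/0.776) = 0.6931 / 2.1027 = 0.3296
c = 4 / 0.776^0.3296 = 4 / 0.9198 = 4.349
S₃ = 4.349 × 3.35^0.3296 = 4.349 × 1.49 ≈ 6.478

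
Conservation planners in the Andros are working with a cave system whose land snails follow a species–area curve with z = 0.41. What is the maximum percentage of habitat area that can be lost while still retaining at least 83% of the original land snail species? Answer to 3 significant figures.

Need (A_new/A_old)^0.41 = 0.83, so A_new/A_old = 0.83^(1/0.41) = 0.83^2.439
ln(A_new/A_old) = ln 0.83 / 0.41 = -0.1863 / 0.41 = -0.4545
A_new/A_old = e^-0.4545 ≈ 0.6348
Fraction that can be lost = 1 − 0.6348 = 0.3652

36.5%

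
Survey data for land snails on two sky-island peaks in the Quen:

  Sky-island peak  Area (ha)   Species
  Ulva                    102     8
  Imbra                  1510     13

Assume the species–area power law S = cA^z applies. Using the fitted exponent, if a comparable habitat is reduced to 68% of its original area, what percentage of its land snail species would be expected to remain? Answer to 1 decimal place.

93.3%

z = ln(13/8) / ln(1510/102) = 0.4855 / 2.6949 = 0.1802
S_new/S_old = (A_new/A_old)^z = 0.68^0.1802 = exp(0.1802 × -0.3857) = 0.9329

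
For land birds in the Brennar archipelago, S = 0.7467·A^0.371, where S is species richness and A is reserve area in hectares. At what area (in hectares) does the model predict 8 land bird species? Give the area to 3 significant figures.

597 hectares

8 = 0.7467 × A^0.371  ⇒  A^0.371 = 8/0.7467 = 10.71
ln A = ln(10.71) / 0.371 = 2.3715 / 0.371 = 6.3923
A = e^6.3923 ≈ 597.2 hectares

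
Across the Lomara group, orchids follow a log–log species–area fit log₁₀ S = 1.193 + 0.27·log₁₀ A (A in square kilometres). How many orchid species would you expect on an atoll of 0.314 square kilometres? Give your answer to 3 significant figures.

11.4

S = 15.6 × 0.314^0.27
ln S = ln 15.6 + 0.27 × ln 0.314 = 2.7470 + 0.27 × -1.1584 = 2.4342
S = e^2.4342 ≈ 11.41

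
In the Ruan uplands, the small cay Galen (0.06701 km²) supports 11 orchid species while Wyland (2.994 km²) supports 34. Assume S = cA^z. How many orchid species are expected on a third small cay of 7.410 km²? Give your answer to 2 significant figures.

z = ln(34/11) / ln(2.994/0.06701) = 1.1285 / 3.7995 = 0.2970
c = 11 / 0.06701^0.2970 = 11 / 0.4481 = 24.55
S₃ = 24.55 × 7.41^0.2970 = 24.55 × 1.813 ≈ 44.5

45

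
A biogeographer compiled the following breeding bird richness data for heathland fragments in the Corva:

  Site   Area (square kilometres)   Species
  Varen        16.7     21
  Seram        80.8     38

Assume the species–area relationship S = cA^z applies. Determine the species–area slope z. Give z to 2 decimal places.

Taking logs: ln S = ln c + z ln A, so z = (ln S₂ − ln S₁)/(ln A₂ − ln A₁).
z = ln(38/21) / ln(80.8/16.7) = ln(1.81) / ln(4.838) = 0.5931 / 1.5766 = 0.3762

0.38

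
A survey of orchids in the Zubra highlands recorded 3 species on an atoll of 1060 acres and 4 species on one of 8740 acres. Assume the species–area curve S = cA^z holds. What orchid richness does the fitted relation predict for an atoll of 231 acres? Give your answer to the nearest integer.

z = ln(4/3) / ln(8740/1060) = 0.2877 / 2.1096 = 0.1364
c = 3 / 1060^0.1364 = 3 / 2.586 = 1.16
S₃ = 1.16 × 231^0.1364 = 1.16 × 2.1 ≈ 2.437

2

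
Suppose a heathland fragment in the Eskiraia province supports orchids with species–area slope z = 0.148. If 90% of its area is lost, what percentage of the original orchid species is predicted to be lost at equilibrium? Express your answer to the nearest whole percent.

29%

S_new/S_old = (A_new/A_old)^z = 0.1^0.148
= exp(0.148 × ln 0.1) = exp(0.148 × -2.3026) = exp(-0.3408) ≈ 0.7112
Fraction lost = 1 − 0.7112 = 0.2888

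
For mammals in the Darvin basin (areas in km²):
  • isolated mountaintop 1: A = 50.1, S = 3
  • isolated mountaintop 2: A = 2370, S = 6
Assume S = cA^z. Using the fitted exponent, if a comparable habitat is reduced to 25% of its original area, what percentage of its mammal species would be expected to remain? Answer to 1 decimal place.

77.9%

z = ln(6/3) / ln(2370/50.1) = 0.6931 / 3.8566 = 0.1797
S_new/S_old = (A_new/A_old)^z = 0.25^0.1797 = exp(0.1797 × -1.3863) = 0.7795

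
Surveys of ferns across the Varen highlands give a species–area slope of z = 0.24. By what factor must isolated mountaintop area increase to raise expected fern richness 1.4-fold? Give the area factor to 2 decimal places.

(A₂/A₁)^0.24 = 1.4, so A₂/A₁ = 1.4^(1/0.24) = 1.4^4.167
ln(A₂/A₁) = ln 1.4 / 0.24 = 0.3365 / 0.24 = 1.4020
A₂/A₁ = e^1.4020 ≈ 4.063

4.06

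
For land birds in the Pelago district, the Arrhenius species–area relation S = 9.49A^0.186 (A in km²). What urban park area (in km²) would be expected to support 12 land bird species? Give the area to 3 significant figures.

12 = 9.49 × A^0.186  ⇒  A^0.186 = 12/9.49 = 1.264
ln A = ln(1.264) / 0.186 = 0.2347 / 0.186 = 1.2617
A = e^1.2617 ≈ 3.531 km²

3.53 km²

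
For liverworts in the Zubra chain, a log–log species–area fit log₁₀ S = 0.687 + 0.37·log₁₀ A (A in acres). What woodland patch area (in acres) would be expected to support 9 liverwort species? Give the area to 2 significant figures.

9 = 4.864 × A^0.37  ⇒  A^0.37 = 9/4.864 = 1.85
ln A = ln(1.85) / 0.37 = 0.6153 / 0.37 = 1.6631
A = e^1.6631 ≈ 5.276 acres

5.3 acres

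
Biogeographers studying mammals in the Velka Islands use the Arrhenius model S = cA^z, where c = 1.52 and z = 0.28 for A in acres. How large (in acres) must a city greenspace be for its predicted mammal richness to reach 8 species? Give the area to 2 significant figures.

8 = 1.52 × A^0.28  ⇒  A^0.28 = 8/1.52 = 5.263
ln A = ln(5.263) / 0.28 = 1.6607 / 0.28 = 5.9312
A = e^5.9312 ≈ 376.6 acres

380 acres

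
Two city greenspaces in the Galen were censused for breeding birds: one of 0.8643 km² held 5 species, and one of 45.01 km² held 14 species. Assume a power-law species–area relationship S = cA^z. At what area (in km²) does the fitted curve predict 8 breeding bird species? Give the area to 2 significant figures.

z = ln(14/5) / ln(45.01/0.8643) = 1.0296 / 3.9527 = 0.2605
c = 5 / 0.8643^0.2605 = 5 / 0.9627 = 5.194
A = (8/5.194)^(1/0.2605) ⇒ ln A = ln(1.54)/0.2605 = 1.6585
A = e^1.6585 ≈ 5.251 km²

5.3 km²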